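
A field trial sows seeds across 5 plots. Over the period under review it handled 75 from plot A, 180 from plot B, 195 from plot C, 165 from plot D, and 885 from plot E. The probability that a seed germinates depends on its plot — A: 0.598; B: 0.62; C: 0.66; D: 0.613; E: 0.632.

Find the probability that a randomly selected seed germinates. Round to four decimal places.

0.6304

Total: 75 + 180 + 195 + 165 + 885 = 1500.
P(A) = 75/1500 = 0.05. P(B) = 180/1500 = 0.12. P(C) = 195/1500 = 0.13. P(D) = 165/1500 = 0.11. P(E) = 885/1500 = 0.59.
P(G) = P(G|A)·P(A) + P(G|B)·P(B) + P(G|C)·P(C) + P(G|D)·P(D) + P(G|E)·P(E)
      = 0.598·0.05 + 0.62·0.12 + 0.66·0.13 + 0.613·0.11 + 0.632·0.59
      = 0.0299 + 0.0744 + 0.0858 + 0.06743 + 0.37288 = 0.63041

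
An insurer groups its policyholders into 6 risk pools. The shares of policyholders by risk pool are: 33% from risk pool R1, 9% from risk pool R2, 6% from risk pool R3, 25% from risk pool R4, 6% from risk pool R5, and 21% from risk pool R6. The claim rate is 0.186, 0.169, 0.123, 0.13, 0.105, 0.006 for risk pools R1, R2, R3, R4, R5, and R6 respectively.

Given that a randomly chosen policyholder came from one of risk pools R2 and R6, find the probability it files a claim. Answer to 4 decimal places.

0.0549

Let S = {R2, R6}.
P(S) = 0.09 + 0.21 = 0.3.
P(C ∩ S) = 0.169·0.09 + 0.006·0.21 = 0.01521 + 0.00126 = 0.01647.
P(C | S) = 0.01647 / 0.3 = 0.054900…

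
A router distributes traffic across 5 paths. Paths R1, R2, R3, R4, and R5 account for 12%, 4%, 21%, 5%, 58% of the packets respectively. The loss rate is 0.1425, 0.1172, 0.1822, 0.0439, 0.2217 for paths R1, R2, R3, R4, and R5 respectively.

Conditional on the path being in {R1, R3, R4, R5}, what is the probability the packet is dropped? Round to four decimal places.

Let S = {R1, R3, R4, R5}.
P(S) = 0.12 + 0.21 + 0.05 + 0.58 = 0.96.
P(L ∩ S) = 0.1425·0.12 + 0.1822·0.21 + 0.0439·0.05 + 0.2217·0.58 = 0.0171 + 0.038262 + 0.002195 + 0.128586 = 0.186143.
P(L | S) = 0.186143 / 0.96 = 0.193899…

P(L|S) ≈ 0.1939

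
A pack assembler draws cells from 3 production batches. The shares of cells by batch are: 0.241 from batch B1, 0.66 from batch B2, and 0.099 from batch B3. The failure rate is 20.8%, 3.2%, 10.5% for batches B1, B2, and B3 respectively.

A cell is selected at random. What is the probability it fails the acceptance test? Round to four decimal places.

P(F) ≈ 0.0816

P(F) = P(F|B1)·P(B1) + P(F|B2)·P(B2) + P(F|B3)·P(B3)
      = 0.208·0.241 + 0.032·0.66 + 0.105·0.099
      = 0.050128 + 0.02112 + 0.010395 = 0.081643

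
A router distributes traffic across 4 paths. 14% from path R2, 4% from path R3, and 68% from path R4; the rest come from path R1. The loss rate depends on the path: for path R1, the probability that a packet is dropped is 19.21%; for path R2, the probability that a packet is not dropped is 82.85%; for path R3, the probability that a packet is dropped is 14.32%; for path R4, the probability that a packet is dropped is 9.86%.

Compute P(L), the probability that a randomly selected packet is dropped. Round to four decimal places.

P(L) ≈ 0.1237

P(R1) = 1 − (0.14 + 0.04 + 0.68) = 0.14.
P(L|R2) = 1 − 0.8285 = 0.1715.
Using total probability over the partition,
P(L) = P(L|R1)·P(R1) + P(L|R2)·P(R2) + P(L|R3)·P(R3) + P(L|R4)·P(R4)
      = 0.1921·0.14 + 0.1715·0.14 + 0.1432·0.04 + 0.0986·0.68
      = 0.026894 + 0.02401 + 0.005728 + 0.067048 = 0.12368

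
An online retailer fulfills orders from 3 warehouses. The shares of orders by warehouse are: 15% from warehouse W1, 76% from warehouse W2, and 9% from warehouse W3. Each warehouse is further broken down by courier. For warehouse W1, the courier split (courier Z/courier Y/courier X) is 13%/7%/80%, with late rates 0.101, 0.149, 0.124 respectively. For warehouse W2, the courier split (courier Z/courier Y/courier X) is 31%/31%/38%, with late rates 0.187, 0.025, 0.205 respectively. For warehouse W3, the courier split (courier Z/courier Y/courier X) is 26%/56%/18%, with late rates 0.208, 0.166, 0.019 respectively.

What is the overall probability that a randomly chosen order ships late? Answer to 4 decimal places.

0.1411

P(L|W1) = 0.13·0.101 + 0.07·0.149 + 0.8·0.124 = 0.01313 + 0.01043 + 0.0992 = 0.12276
P(L|W2) = 0.31·0.187 + 0.31·0.025 + 0.38·0.205 = 0.05797 + 0.00775 + 0.0779 = 0.14362
P(L|W3) = 0.26·0.208 + 0.56·0.166 + 0.18·0.019 = 0.05408 + 0.09296 + 0.00342 = 0.15046
By total probability over the outer partition,
P(L) = 0.15·0.12276 + 0.76·0.14362 + 0.09·0.15046
      = 0.018414 + 0.1091512 + 0.0135414 = 0.1411066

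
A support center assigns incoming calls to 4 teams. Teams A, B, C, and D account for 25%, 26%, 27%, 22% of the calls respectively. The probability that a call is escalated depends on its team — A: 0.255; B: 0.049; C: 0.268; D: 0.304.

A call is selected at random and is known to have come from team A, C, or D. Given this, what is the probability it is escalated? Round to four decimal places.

Let S = {A, C, D}.
P(S) = 0.25 + 0.27 + 0.22 = 0.74.
P(E ∩ S) = 0.255·0.25 + 0.268·0.27 + 0.304·0.22 = 0.06375 + 0.07236 + 0.06688 = 0.20299.
P(E | S) = 0.20299 / 0.74 = 0.274311…

0.2743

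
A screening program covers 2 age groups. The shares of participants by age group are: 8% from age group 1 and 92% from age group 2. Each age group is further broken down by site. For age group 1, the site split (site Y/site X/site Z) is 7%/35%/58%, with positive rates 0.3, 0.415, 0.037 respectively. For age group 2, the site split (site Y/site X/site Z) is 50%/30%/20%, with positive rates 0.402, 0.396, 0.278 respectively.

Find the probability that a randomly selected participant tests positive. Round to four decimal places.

P(T) ≈ 0.3604

P(T|1) = 0.07·0.3 + 0.35·0.415 + 0.58·0.037 = 0.021 + 0.14525 + 0.02146 = 0.18771
P(T|2) = 0.5·0.402 + 0.3·0.396 + 0.2·0.278 = 0.201 + 0.1188 + 0.0556 = 0.3754
By total probability over the outer partition,
P(T) = 0.08·0.18771 + 0.92·0.3754
      = 0.0150168 + 0.345368 = 0.3603848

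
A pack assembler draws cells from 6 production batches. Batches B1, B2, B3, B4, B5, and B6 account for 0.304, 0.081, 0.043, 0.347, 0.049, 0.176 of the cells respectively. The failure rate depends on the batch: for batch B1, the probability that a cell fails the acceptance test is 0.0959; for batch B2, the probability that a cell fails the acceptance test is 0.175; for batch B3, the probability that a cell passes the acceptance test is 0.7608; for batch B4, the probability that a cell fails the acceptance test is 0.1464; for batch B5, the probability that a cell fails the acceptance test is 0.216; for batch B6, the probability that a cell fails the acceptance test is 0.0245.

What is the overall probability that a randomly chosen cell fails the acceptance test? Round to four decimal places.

P(F|B3) = 1 − 0.7608 = 0.2392.
Summing over the partition,
P(F) = P(F|B1)·P(B1) + P(F|B2)·P(B2) + P(F|B3)·P(B3) + P(F|B4)·P(B4) + P(F|B5)·P(B5) + P(F|B6)·P(B6)
      = 0.0959·0.304 + 0.175·0.081 + 0.2392·0.043 + 0.1464·0.347 + 0.216·0.049 + 0.0245·0.176
      = 0.0291536 + 0.014175 + 0.0102856 + 0.0508008 + 0.010584 + 0.004312 = 0.119311

P(F) ≈ 0.1193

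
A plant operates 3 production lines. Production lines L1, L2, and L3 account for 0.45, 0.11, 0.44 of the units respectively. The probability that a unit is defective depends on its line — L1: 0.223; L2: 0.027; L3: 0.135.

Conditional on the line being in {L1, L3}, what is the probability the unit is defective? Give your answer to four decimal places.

Let S = {L1, L3}.
P(S) = 0.45 + 0.44 = 0.89.
P(D ∩ S) = 0.223·0.45 + 0.135·0.44 = 0.10035 + 0.0594 = 0.15975.
P(D | S) = 0.15975 / 0.89 = 0.179494…

P(D|S) ≈ 0.1795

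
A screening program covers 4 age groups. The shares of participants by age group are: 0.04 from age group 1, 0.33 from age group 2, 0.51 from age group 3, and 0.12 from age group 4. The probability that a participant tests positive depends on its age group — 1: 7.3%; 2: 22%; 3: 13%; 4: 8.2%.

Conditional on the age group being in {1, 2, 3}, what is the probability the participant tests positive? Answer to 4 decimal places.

Let S = {1, 2, 3}.
P(S) = 0.04 + 0.33 + 0.51 = 0.88.
P(T ∩ S) = 0.073·0.04 + 0.22·0.33 + 0.13·0.51 = 0.00292 + 0.0726 + 0.0663 = 0.14182.
P(T | S) = 0.14182 / 0.88 = 0.161159…

P(T|S) ≈ 0.1612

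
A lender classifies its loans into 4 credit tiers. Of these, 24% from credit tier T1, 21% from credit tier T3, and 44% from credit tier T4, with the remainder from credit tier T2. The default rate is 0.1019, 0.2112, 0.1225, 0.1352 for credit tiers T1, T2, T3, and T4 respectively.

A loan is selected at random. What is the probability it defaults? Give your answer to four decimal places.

P(T2) = 1 − (0.24 + 0.21 + 0.44) = 0.11.
P(D) = P(D|T1)·P(T1) + P(D|T2)·P(T2) + P(D|T3)·P(T3) + P(D|T4)·P(T4)
      = 0.1019·0.24 + 0.2112·0.11 + 0.1225·0.21 + 0.1352·0.44
      = 0.024456 + 0.023232 + 0.025725 + 0.059488 = 0.132901

0.1329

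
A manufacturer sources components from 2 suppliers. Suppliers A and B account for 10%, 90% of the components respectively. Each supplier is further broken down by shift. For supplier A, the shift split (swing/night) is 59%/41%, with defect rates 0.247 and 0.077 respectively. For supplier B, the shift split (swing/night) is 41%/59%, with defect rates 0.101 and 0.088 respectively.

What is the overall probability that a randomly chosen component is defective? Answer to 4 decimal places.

0.1017

P(D|A) = 0.59·0.247 + 0.41·0.077 = 0.14573 + 0.03157 = 0.1773
P(D|B) = 0.41·0.101 + 0.59·0.088 = 0.04141 + 0.05192 = 0.09333
By total probability over the outer partition,
P(D) = 0.1·0.1773 + 0.9·0.09333
      = 0.01773 + 0.083997 = 0.101727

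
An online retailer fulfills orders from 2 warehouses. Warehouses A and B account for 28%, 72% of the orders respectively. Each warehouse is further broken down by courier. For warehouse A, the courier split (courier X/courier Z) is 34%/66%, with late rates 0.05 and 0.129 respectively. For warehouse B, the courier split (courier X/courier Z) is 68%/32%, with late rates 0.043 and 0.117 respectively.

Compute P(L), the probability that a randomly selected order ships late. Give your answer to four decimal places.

P(L) ≈ 0.0766

P(L|A) = 0.34·0.05 + 0.66·0.129 = 0.017 + 0.08514 = 0.10214
P(L|B) = 0.68·0.043 + 0.32·0.117 = 0.02924 + 0.03744 = 0.06668
By total probability over the outer partition,
P(L) = 0.28·0.10214 + 0.72·0.06668
      = 0.0285992 + 0.0480096 = 0.0766088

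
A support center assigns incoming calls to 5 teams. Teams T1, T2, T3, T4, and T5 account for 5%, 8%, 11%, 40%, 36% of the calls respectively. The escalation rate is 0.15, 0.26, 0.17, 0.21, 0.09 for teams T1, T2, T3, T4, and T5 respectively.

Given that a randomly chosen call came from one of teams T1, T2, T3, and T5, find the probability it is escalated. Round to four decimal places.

Let S = {T1, T2, T3, T5}.
P(S) = 0.05 + 0.08 + 0.11 + 0.36 = 0.6.
P(E ∩ S) = 0.15·0.05 + 0.26·0.08 + 0.17·0.11 + 0.09·0.36 = 0.0075 + 0.0208 + 0.0187 + 0.0324 = 0.0794.
P(E | S) = 0.0794 / 0.6 = 0.132333…

P(E|S) ≈ 0.1323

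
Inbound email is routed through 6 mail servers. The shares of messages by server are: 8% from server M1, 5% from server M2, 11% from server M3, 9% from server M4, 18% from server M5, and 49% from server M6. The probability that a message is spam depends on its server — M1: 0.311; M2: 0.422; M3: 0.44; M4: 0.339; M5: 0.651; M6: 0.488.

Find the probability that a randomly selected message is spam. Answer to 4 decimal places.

P(S) = P(S|M1)·P(M1) + P(S|M2)·P(M2) + P(S|M3)·P(M3) + P(S|M4)·P(M4) + P(S|M5)·P(M5) + P(S|M6)·P(M6)
      = 0.311·0.08 + 0.422·0.05 + 0.44·0.11 + 0.339·0.09 + 0.651·0.18 + 0.488·0.49
      = 0.02488 + 0.0211 + 0.0484 + 0.03051 + 0.11718 + 0.23912 = 0.48119

P(S) ≈ 0.4812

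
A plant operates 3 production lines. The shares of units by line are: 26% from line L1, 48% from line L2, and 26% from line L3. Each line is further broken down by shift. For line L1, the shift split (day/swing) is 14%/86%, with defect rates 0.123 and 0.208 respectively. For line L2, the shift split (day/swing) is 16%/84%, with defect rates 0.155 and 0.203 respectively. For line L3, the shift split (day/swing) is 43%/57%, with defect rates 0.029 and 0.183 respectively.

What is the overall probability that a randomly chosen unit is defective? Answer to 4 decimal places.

0.1751

P(D|L1) = 0.14·0.123 + 0.86·0.208 = 0.01722 + 0.17888 = 0.1961
P(D|L2) = 0.16·0.155 + 0.84·0.203 = 0.0248 + 0.17052 = 0.19532
P(D|L3) = 0.43·0.029 + 0.57·0.183 = 0.01247 + 0.10431 = 0.11678
Then overall,
P(D) = 0.26·0.1961 + 0.48·0.19532 + 0.26·0.11678
      = 0.050986 + 0.0937536 + 0.0303628 = 0.1751024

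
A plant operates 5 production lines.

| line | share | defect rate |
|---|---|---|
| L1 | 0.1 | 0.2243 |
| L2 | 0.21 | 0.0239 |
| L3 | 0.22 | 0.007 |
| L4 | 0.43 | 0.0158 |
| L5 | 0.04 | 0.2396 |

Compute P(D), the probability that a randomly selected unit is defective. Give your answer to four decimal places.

P(D) = P(D|L1)·P(L1) + P(D|L2)·P(L2) + P(D|L3)·P(L3) + P(D|L4)·P(L4) + P(D|L5)·P(L5)
      = 0.2243·0.1 + 0.0239·0.21 + 0.007·0.22 + 0.0158·0.43 + 0.2396·0.04
      = 0.02243 + 0.005019 + 0.00154 + 0.006794 + 0.009584 = 0.045367

P(D) ≈ 0.0454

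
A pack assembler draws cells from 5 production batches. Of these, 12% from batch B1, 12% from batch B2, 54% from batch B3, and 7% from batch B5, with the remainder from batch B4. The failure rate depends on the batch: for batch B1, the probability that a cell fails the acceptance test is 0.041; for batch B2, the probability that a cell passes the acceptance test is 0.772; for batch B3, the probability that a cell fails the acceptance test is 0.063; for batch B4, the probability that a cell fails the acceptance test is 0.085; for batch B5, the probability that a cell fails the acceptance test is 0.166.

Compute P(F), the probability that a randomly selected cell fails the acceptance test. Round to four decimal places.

P(B4) = 1 − (0.12 + 0.12 + 0.54 + 0.07) = 0.15.
P(F|B2) = 1 − 0.772 = 0.228.
P(F) = P(F|B1)·P(B1) + P(F|B2)·P(B2) + P(F|B3)·P(B3) + P(F|B4)·P(B4) + P(F|B5)·P(B5)
      = 0.041·0.12 + 0.228·0.12 + 0.063·0.54 + 0.085·0.15 + 0.166·0.07
      = 0.00492 + 0.02736 + 0.03402 + 0.01275 + 0.01162 = 0.09067

0.0907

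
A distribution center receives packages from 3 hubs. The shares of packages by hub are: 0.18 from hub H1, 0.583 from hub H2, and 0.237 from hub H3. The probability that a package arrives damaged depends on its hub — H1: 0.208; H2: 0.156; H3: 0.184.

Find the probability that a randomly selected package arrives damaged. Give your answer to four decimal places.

P(D) = P(D|H1)·P(H1) + P(D|H2)·P(H2) + P(D|H3)·P(H3)
      = 0.208·0.18 + 0.156·0.583 + 0.184·0.237
      = 0.03744 + 0.090948 + 0.043608 = 0.171996

0.1720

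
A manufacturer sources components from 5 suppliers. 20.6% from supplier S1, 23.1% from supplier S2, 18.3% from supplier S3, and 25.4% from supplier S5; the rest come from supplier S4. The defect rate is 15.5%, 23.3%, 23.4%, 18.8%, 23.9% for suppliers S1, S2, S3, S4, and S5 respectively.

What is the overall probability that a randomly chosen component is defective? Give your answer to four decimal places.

P(S4) = 1 − (0.206 + 0.231 + 0.183 + 0.254) = 0.126.
By the law of total probability,
P(D) = P(D|S1)·P(S1) + P(D|S2)·P(S2) + P(D|S3)·P(S3) + P(D|S4)·P(S4) + P(D|S5)·P(S5)
      = 0.155·0.206 + 0.233·0.231 + 0.234·0.183 + 0.188·0.126 + 0.239·0.254
      = 0.03193 + 0.053823 + 0.042822 + 0.023688 + 0.060706 = 0.212969

P(D) ≈ 0.2130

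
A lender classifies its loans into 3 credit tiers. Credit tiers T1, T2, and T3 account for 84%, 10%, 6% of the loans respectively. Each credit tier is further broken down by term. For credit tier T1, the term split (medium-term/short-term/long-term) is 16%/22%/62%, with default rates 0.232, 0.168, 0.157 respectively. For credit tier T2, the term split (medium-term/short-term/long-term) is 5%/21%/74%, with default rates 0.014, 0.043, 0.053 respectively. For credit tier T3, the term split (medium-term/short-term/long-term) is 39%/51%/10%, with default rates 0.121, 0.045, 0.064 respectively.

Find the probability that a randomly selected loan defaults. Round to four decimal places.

0.1535

P(D|T1) = 0.16·0.232 + 0.22·0.168 + 0.62·0.157 = 0.03712 + 0.03696 + 0.09734 = 0.17142
P(D|T2) = 0.05·0.014 + 0.21·0.043 + 0.74·0.053 = 0.0007 + 0.00903 + 0.03922 = 0.04895
P(D|T3) = 0.39·0.121 + 0.51·0.045 + 0.1·0.064 = 0.04719 + 0.02295 + 0.0064 = 0.07654
Then overall,
P(D) = 0.84·0.17142 + 0.1·0.04895 + 0.06·0.07654
      = 0.1439928 + 0.004895 + 0.0045924 = 0.1534802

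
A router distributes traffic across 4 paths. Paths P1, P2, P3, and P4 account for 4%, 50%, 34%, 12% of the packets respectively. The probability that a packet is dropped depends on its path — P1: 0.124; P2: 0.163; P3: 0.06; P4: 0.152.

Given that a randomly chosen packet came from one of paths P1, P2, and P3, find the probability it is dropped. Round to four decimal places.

Let S = {P1, P2, P3}.
P(S) = 0.04 + 0.5 + 0.34 = 0.88.
P(L ∩ S) = 0.124·0.04 + 0.163·0.5 + 0.06·0.34 = 0.00496 + 0.0815 + 0.0204 = 0.10686.
P(L | S) = 0.10686 / 0.88 = 0.121432…

P(L|S) ≈ 0.1214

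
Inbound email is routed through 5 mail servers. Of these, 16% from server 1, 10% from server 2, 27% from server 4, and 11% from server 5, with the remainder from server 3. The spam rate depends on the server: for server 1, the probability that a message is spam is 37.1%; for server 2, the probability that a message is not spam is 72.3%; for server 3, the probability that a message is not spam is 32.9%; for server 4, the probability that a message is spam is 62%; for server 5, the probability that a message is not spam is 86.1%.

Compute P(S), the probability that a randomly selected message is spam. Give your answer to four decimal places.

P(3) = 1 − (0.16 + 0.1 + 0.27 + 0.11) = 0.36.
P(S|2) = 1 − 0.723 = 0.277.
P(S|3) = 1 − 0.329 = 0.671.
P(S|5) = 1 − 0.861 = 0.139.
P(S) = P(S|1)·P(1) + P(S|2)·P(2) + P(S|3)·P(3) + P(S|4)·P(4) + P(S|5)·P(5)
      = 0.371·0.16 + 0.277·0.1 + 0.671·0.36 + 0.62·0.27 + 0.139·0.11
      = 0.05936 + 0.0277 + 0.24156 + 0.1674 + 0.01529 = 0.51131

0.5113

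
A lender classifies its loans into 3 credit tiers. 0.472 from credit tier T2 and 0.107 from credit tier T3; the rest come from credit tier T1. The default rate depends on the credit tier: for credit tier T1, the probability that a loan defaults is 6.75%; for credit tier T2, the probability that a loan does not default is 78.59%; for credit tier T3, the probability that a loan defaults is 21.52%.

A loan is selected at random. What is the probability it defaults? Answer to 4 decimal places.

P(T1) = 1 − (0.472 + 0.107) = 0.421.
P(D|T2) = 1 − 0.7859 = 0.2141.
By the law of total probability,
P(D) = P(D|T1)·P(T1) + P(D|T2)·P(T2) + P(D|T3)·P(T3)
      = 0.0675·0.421 + 0.2141·0.472 + 0.2152·0.107
      = 0.0284175 + 0.1010552 + 0.0230264 = 0.1524991

0.1525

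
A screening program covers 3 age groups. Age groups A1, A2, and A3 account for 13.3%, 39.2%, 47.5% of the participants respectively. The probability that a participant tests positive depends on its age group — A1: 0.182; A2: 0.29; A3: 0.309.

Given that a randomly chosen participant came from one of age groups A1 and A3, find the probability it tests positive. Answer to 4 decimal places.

Let S = {A1, A3}.
P(S) = 0.133 + 0.475 = 0.608.
P(T ∩ S) = 0.182·0.133 + 0.309·0.475 = 0.024206 + 0.146775 = 0.170981.
P(T | S) = 0.170981 / 0.608 = 0.281219…

0.2812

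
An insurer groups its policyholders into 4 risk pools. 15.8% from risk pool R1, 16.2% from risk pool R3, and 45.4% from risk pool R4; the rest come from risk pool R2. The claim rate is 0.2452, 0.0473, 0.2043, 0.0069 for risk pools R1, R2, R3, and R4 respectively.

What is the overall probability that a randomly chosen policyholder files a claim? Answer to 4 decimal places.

P(R2) = 1 − (0.158 + 0.162 + 0.454) = 0.226.
P(C) = P(C|R1)·P(R1) + P(C|R2)·P(R2) + P(C|R3)·P(R3) + P(C|R4)·P(R4)
      = 0.2452·0.158 + 0.0473·0.226 + 0.2043·0.162 + 0.0069·0.454
      = 0.0387416 + 0.0106898 + 0.0330966 + 0.0031326 = 0.0856606

0.0857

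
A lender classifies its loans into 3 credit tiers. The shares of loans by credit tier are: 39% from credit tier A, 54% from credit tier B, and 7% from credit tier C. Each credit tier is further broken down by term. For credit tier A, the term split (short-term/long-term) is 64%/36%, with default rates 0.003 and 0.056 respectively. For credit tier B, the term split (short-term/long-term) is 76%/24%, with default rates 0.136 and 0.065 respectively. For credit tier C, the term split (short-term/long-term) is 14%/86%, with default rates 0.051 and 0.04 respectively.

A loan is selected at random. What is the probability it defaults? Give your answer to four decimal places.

0.0758

P(D|A) = 0.64·0.003 + 0.36·0.056 = 0.00192 + 0.02016 = 0.02208
P(D|B) = 0.76·0.136 + 0.24·0.065 = 0.10336 + 0.0156 = 0.11896
P(D|C) = 0.14·0.051 + 0.86·0.04 = 0.00714 + 0.0344 = 0.04154
By total probability over the outer partition,
P(D) = 0.39·0.02208 + 0.54·0.11896 + 0.07·0.04154
      = 0.0086112 + 0.0642384 + 0.0029078 = 0.0757574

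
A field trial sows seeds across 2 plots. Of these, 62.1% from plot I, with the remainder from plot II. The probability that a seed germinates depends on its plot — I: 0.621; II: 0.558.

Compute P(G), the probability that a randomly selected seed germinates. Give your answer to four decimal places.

P(G) ≈ 0.5971

P(II) = 1 − (0.621) = 0.379.
Summing over the partition,
P(G) = P(G|I)·P(I) + P(G|II)·P(II)
      = 0.621·0.621 + 0.558·0.379
      = 0.385641 + 0.211482 = 0.597123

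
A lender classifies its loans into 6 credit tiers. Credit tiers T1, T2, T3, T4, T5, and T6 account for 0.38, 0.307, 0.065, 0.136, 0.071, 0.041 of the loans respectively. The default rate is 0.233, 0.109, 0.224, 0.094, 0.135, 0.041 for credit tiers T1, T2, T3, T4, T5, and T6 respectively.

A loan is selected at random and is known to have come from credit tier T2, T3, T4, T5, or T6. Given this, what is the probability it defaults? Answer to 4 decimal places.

Let S = {T2, T3, T4, T5, T6}.
P(S) = 0.307 + 0.065 + 0.136 + 0.071 + 0.041 = 0.62.
P(D ∩ S) = 0.109·0.307 + 0.224·0.065 + 0.094·0.136 + 0.135·0.071 + 0.041·0.041 = 0.033463 + 0.01456 + 0.012784 + 0.009585 + 0.001681 = 0.072073.
P(D | S) = 0.072073 / 0.62 = 0.116247…

P(D|S) ≈ 0.1162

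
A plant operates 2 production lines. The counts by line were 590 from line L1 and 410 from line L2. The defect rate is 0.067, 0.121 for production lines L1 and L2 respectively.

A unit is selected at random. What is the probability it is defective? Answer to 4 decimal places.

0.0891

Total: 590 + 410 = 1000.
P(L1) = 590/1000 = 0.59. P(L2) = 410/1000 = 0.41.
Summing over the partition,
P(D) = P(D|L1)·P(L1) + P(D|L2)·P(L2)
      = 0.067·0.59 + 0.121·0.41
      = 0.03953 + 0.04961 = 0.08914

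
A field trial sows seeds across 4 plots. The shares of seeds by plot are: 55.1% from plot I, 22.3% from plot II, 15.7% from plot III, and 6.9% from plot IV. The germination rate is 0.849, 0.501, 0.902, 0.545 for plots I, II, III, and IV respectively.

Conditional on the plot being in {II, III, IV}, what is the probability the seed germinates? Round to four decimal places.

0.6480

Let S = {II, III, IV}.
P(S) = 0.223 + 0.157 + 0.069 = 0.449.
P(G ∩ S) = 0.501·0.223 + 0.902·0.157 + 0.545·0.069 = 0.111723 + 0.141614 + 0.037605 = 0.290942.
P(G | S) = 0.290942 / 0.449 = 0.647978…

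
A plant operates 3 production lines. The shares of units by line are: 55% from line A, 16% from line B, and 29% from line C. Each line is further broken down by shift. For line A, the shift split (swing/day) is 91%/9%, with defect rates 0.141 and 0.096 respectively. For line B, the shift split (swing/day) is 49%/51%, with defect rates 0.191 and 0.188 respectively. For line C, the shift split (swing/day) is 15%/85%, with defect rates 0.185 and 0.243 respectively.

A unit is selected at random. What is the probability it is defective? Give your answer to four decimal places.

P(D|A) = 0.91·0.141 + 0.09·0.096 = 0.12831 + 0.00864 = 0.13695
P(D|B) = 0.49·0.191 + 0.51·0.188 = 0.09359 + 0.09588 = 0.18947
P(D|C) = 0.15·0.185 + 0.85·0.243 = 0.02775 + 0.20655 = 0.2343
By total probability over the outer partition,
P(D) = 0.55·0.13695 + 0.16·0.18947 + 0.29·0.2343
      = 0.0753225 + 0.0303152 + 0.067947 = 0.1735847

0.1736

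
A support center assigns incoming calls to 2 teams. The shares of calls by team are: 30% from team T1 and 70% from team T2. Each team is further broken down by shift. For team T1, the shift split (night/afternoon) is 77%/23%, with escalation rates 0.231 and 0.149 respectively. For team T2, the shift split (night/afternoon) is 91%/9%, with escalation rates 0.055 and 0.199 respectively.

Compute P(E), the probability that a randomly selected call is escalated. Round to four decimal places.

P(E|T1) = 0.77·0.231 + 0.23·0.149 = 0.17787 + 0.03427 = 0.21214
P(E|T2) = 0.91·0.055 + 0.09·0.199 = 0.05005 + 0.01791 = 0.06796
Then overall,
P(E) = 0.3·0.21214 + 0.7·0.06796
      = 0.063642 + 0.047572 = 0.111214

0.1112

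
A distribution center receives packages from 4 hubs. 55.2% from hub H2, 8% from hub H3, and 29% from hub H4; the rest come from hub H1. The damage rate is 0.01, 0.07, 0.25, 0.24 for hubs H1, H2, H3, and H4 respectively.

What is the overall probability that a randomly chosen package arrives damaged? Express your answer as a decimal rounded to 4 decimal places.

0.1290

P(H1) = 1 − (0.552 + 0.08 + 0.29) = 0.078.
P(D) = P(D|H1)·P(H1) + P(D|H2)·P(H2) + P(D|H3)·P(H3) + P(D|H4)·P(H4)
      = 0.01·0.078 + 0.07·0.552 + 0.25·0.08 + 0.24·0.29
      = 0.00078 + 0.03864 + 0.02 + 0.0696 = 0.12902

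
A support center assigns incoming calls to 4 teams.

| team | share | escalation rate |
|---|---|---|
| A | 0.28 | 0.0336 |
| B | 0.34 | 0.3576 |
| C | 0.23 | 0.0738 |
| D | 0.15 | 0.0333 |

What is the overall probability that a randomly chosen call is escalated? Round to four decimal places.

P(E) = P(E|A)·P(A) + P(E|B)·P(B) + P(E|C)·P(C) + P(E|D)·P(D)
      = 0.0336·0.28 + 0.3576·0.34 + 0.0738·0.23 + 0.0333·0.15
      = 0.009408 + 0.121584 + 0.016974 + 0.004995 = 0.152961

P(E) ≈ 0.1530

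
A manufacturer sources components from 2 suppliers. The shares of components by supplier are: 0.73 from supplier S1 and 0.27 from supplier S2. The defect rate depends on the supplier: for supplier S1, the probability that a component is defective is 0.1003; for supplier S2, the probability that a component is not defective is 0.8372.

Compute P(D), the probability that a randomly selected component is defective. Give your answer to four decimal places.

P(D|S2) = 1 − 0.8372 = 0.1628.
P(D) = P(D|S1)·P(S1) + P(D|S2)·P(S2)
      = 0.1003·0.73 + 0.1628·0.27
      = 0.073219 + 0.043956 = 0.117175

0.1172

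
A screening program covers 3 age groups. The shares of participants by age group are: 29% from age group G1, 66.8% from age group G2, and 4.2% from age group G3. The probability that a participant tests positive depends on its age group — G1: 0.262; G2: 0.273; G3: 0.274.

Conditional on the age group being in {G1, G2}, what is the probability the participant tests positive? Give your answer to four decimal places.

Let S = {G1, G2}.
P(S) = 0.29 + 0.668 = 0.958.
P(T ∩ S) = 0.262·0.29 + 0.273·0.668 = 0.07598 + 0.182364 = 0.258344.
P(T | S) = 0.258344 / 0.958 = 0.269670…

P(T|S) ≈ 0.2697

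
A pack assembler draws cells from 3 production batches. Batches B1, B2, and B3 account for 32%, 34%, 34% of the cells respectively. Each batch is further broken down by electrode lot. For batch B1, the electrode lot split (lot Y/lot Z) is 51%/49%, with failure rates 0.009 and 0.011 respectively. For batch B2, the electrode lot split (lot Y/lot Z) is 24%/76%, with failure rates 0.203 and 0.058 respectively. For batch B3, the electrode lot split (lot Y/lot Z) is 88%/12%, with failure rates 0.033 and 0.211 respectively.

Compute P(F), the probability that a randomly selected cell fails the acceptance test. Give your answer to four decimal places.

P(F|B1) = 0.51·0.009 + 0.49·0.011 = 0.00459 + 0.00539 = 0.00998
P(F|B2) = 0.24·0.203 + 0.76·0.058 = 0.04872 + 0.04408 = 0.0928
P(F|B3) = 0.88·0.033 + 0.12·0.211 = 0.02904 + 0.02532 = 0.05436
Then overall,
P(F) = 0.32·0.00998 + 0.34·0.0928 + 0.34·0.05436
      = 0.0031936 + 0.031552 + 0.0184824 = 0.053228

0.0532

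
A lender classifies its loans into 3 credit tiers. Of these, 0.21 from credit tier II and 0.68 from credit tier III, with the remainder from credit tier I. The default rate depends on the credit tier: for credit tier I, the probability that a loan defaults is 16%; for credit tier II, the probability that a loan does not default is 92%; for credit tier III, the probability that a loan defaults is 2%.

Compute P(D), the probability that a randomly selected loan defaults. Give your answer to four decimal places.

P(D) ≈ 0.0480

P(I) = 1 − (0.21 + 0.68) = 0.11.
P(D|II) = 1 − 0.92 = 0.08.
By the law of total probability,
P(D) = P(D|I)·P(I) + P(D|II)·P(II) + P(D|III)·P(III)
      = 0.16·0.11 + 0.08·0.21 + 0.02·0.68
      = 0.0176 + 0.0168 + 0.0136 = 0.048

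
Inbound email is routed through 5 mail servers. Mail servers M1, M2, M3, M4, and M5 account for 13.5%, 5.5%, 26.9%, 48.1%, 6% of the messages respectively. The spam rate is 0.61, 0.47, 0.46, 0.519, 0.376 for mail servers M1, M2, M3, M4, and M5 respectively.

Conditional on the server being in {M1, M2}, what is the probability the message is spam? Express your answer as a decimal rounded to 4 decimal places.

Let J = {M1, M2}.
P(J) = 0.135 + 0.055 = 0.19.
P(S ∩ J) = 0.61·0.135 + 0.47·0.055 = 0.08235 + 0.02585 = 0.1082.
P(S | J) = 0.1082 / 0.19 = 0.569474…

0.5695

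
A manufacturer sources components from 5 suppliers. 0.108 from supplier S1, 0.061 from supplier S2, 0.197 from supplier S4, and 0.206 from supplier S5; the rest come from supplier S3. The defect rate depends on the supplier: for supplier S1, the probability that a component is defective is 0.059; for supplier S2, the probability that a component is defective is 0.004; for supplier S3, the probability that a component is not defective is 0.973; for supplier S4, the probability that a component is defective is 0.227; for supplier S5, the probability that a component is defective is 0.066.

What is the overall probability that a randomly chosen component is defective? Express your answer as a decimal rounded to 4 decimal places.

P(D) ≈ 0.0765

P(S3) = 1 − (0.108 + 0.061 + 0.197 + 0.206) = 0.428.
P(D|S3) = 1 − 0.973 = 0.027.
P(D) = P(D|S1)·P(S1) + P(D|S2)·P(S2) + P(D|S3)·P(S3) + P(D|S4)·P(S4) + P(D|S5)·P(S5)
      = 0.059·0.108 + 0.004·0.061 + 0.027·0.428 + 0.227·0.197 + 0.066·0.206
      = 0.006372 + 0.000244 + 0.011556 + 0.044719 + 0.013596 = 0.076487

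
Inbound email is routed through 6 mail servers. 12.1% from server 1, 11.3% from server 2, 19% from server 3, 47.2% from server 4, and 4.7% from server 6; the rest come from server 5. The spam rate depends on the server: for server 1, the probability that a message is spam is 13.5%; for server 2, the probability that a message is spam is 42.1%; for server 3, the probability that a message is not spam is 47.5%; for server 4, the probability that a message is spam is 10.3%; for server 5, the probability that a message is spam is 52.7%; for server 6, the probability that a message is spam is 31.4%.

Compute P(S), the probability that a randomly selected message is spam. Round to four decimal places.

0.2571

P(5) = 1 − (0.121 + 0.113 + 0.19 + 0.472 + 0.047) = 0.057.
P(S|3) = 1 − 0.475 = 0.525.
P(S) = P(S|1)·P(1) + P(S|2)·P(2) + P(S|3)·P(3) + P(S|4)·P(4) + P(S|5)·P(5) + P(S|6)·P(6)
      = 0.135·0.121 + 0.421·0.113 + 0.525·0.19 + 0.103·0.472 + 0.527·0.057 + 0.314·0.047
      = 0.016335 + 0.047573 + 0.09975 + 0.048616 + 0.030039 + 0.014758 = 0.257071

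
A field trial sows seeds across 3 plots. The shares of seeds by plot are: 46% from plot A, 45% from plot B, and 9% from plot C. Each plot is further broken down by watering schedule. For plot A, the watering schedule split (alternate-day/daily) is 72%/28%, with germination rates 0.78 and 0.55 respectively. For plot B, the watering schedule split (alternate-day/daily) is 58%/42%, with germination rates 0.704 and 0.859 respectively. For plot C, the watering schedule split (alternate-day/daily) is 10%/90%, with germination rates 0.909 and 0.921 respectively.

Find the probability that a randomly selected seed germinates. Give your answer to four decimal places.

0.7581

P(G|A) = 0.72·0.78 + 0.28·0.55 = 0.5616 + 0.154 = 0.7156
P(G|B) = 0.58·0.704 + 0.42·0.859 = 0.40832 + 0.36078 = 0.7691
P(G|C) = 0.1·0.909 + 0.9·0.921 = 0.0909 + 0.8289 = 0.9198
Then overall,
P(G) = 0.46·0.7156 + 0.45·0.7691 + 0.09·0.9198
      = 0.329176 + 0.346095 + 0.082782 = 0.758053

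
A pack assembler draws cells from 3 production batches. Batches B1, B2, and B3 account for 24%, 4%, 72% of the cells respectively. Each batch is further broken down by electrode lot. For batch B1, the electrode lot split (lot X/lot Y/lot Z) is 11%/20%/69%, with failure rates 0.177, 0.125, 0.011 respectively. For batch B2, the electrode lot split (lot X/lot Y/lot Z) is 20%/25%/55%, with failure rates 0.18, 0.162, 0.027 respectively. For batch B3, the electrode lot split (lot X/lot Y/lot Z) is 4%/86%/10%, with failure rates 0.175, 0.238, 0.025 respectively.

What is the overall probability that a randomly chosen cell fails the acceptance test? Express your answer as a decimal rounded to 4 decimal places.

P(F|B1) = 0.11·0.177 + 0.2·0.125 + 0.69·0.011 = 0.01947 + 0.025 + 0.00759 = 0.05206
P(F|B2) = 0.2·0.18 + 0.25·0.162 + 0.55·0.027 = 0.036 + 0.0405 + 0.01485 = 0.09135
P(F|B3) = 0.04·0.175 + 0.86·0.238 + 0.1·0.025 = 0.007 + 0.20468 + 0.0025 = 0.21418
Then overall,
P(F) = 0.24·0.05206 + 0.04·0.09135 + 0.72·0.21418
      = 0.0124944 + 0.003654 + 0.1542096 = 0.170358

P(F) ≈ 0.1704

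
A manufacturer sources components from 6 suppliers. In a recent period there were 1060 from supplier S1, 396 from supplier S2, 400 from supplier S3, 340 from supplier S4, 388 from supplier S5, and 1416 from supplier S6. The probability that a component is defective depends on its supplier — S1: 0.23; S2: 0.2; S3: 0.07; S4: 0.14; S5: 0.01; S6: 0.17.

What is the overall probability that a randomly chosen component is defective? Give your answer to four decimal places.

P(D) ≈ 0.1608

Total: 1060 + 396 + 400 + 340 + 388 + 1416 = 4000.
P(S1) = 1060/4000 = 0.265. P(S2) = 396/4000 = 0.099. P(S3) = 400/4000 = 0.1. P(S4) = 340/4000 = 0.085. P(S5) = 388/4000 = 0.097. P(S6) = 1416/4000 = 0.354.
P(D) = P(D|S1)·P(S1) + P(D|S2)·P(S2) + P(D|S3)·P(S3) + P(D|S4)·P(S4) + P(D|S5)·P(S5) + P(D|S6)·P(S6)
      = 0.23·0.265 + 0.2·0.099 + 0.07·0.1 + 0.14·0.085 + 0.01·0.097 + 0.17·0.354
      = 0.06095 + 0.0198 + 0.007 + 0.0119 + 0.00097 + 0.06018 = 0.1608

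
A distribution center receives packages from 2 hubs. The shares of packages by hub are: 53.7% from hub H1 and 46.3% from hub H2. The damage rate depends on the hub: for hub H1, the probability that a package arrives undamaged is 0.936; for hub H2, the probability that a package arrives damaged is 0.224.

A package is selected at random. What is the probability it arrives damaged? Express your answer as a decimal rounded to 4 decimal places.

P(D) ≈ 0.1381

P(D|H1) = 1 − 0.936 = 0.064.
P(D) = P(D|H1)·P(H1) + P(D|H2)·P(H2)
      = 0.064·0.537 + 0.224·0.463
      = 0.034368 + 0.103712 = 0.13808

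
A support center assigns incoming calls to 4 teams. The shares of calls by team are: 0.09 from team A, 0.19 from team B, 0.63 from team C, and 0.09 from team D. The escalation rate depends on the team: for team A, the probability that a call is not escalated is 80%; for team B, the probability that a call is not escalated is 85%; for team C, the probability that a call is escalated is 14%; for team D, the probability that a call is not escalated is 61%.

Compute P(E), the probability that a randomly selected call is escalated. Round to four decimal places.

P(E) ≈ 0.1698

P(E|A) = 1 − 0.8 = 0.2.
P(E|B) = 1 − 0.85 = 0.15.
P(E|D) = 1 − 0.61 = 0.39.
P(E) = P(E|A)·P(A) + P(E|B)·P(B) + P(E|C)·P(C) + P(E|D)·P(D)
      = 0.2·0.09 + 0.15·0.19 + 0.14·0.63 + 0.39·0.09
      = 0.018 + 0.0285 + 0.0882 + 0.0351 = 0.1698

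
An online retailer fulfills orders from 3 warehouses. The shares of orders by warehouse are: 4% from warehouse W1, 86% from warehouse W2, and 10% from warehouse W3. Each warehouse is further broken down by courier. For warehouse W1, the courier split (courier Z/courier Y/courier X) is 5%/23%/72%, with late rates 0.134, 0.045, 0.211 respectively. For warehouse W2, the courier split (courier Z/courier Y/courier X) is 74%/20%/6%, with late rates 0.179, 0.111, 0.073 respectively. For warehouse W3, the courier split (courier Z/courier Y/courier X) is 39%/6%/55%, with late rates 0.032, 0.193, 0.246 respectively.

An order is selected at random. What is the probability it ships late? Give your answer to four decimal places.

0.1595

P(L|W1) = 0.05·0.134 + 0.23·0.045 + 0.72·0.211 = 0.0067 + 0.01035 + 0.15192 = 0.16897
P(L|W2) = 0.74·0.179 + 0.2·0.111 + 0.06·0.073 = 0.13246 + 0.0222 + 0.00438 = 0.15904
P(L|W3) = 0.39·0.032 + 0.06·0.193 + 0.55·0.246 = 0.01248 + 0.01158 + 0.1353 = 0.15936
Then overall,
P(L) = 0.04·0.16897 + 0.86·0.15904 + 0.1·0.15936
      = 0.0067588 + 0.1367744 + 0.015936 = 0.1594692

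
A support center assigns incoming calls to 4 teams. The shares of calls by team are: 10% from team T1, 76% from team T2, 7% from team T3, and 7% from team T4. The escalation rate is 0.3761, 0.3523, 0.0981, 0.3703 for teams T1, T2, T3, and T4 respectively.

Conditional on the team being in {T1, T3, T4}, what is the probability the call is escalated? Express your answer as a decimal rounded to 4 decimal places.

0.2933

Let S = {T1, T3, T4}.
P(S) = 0.1 + 0.07 + 0.07 = 0.24.
P(E ∩ S) = 0.3761·0.1 + 0.0981·0.07 + 0.3703·0.07 = 0.03761 + 0.006867 + 0.025921 = 0.070398.
P(E | S) = 0.070398 / 0.24 = 0.293325…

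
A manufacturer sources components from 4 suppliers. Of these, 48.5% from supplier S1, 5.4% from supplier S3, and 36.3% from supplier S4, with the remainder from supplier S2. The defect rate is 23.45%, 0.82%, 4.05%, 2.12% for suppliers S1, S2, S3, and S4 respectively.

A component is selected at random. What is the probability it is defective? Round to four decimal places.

P(S2) = 1 − (0.485 + 0.054 + 0.363) = 0.098.
P(D) = P(D|S1)·P(S1) + P(D|S2)·P(S2) + P(D|S3)·P(S3) + P(D|S4)·P(S4)
      = 0.2345·0.485 + 0.0082·0.098 + 0.0405·0.054 + 0.0212·0.363
      = 0.1137325 + 0.0008036 + 0.002187 + 0.0076956 = 0.1244187

P(D) ≈ 0.1244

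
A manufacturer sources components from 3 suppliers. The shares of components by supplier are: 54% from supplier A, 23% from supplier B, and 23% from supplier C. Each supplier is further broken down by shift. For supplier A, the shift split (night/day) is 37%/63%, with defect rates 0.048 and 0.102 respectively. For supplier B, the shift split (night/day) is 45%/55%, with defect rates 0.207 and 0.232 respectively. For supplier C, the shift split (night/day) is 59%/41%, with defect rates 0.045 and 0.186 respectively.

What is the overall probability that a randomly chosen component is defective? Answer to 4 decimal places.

P(D) ≈ 0.1187

P(D|A) = 0.37·0.048 + 0.63·0.102 = 0.01776 + 0.06426 = 0.08202
P(D|B) = 0.45·0.207 + 0.55·0.232 = 0.09315 + 0.1276 = 0.22075
P(D|C) = 0.59·0.045 + 0.41·0.186 = 0.02655 + 0.07626 = 0.10281
Then overall,
P(D) = 0.54·0.08202 + 0.23·0.22075 + 0.23·0.10281
      = 0.0442908 + 0.0507725 + 0.0236463 = 0.1187096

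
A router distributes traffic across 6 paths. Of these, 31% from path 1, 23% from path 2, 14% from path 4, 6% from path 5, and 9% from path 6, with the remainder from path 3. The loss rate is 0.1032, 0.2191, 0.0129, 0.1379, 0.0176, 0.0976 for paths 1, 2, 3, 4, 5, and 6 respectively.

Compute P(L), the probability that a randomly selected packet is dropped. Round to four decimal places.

P(L) ≈ 0.1137

P(3) = 1 − (0.31 + 0.23 + 0.14 + 0.06 + 0.09) = 0.17.
P(L) = P(L|1)·P(1) + P(L|2)·P(2) + P(L|3)·P(3) + P(L|4)·P(4) + P(L|5)·P(5) + P(L|6)·P(6)
      = 0.1032·0.31 + 0.2191·0.23 + 0.0129·0.17 + 0.1379·0.14 + 0.0176·0.06 + 0.0976·0.09
      = 0.031992 + 0.050393 + 0.002193 + 0.019306 + 0.001056 + 0.008784 = 0.113724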